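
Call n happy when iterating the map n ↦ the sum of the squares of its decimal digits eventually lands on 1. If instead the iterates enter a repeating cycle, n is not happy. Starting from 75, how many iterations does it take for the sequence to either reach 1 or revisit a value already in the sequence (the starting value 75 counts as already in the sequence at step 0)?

75 → 7² + 5² = 49 + 25 = 74
74 → 7² + 4² = 49 + 16 = 65
65 → 6² + 5² = 36 + 25 = 61
61 → 6² + 1² = 36 + 1 = 37
37 → 3² + 7² = 9 + 49 = 58
58 → 5² + 8² = 25 + 64 = 89
89 → 8² + 9² = 64 + 81 = 145
145 → 1² + 4² + 5² = 1 + 16 + 25 = 42
42 → 4² + 2² = 16 + 4 = 20
20 → 2² + 0² = 4 + 0 = 4
4 → 4² = 16
16 → 1² + 6² = 1 + 36 = 37  — 37 repeats.
That took 12 steps.

12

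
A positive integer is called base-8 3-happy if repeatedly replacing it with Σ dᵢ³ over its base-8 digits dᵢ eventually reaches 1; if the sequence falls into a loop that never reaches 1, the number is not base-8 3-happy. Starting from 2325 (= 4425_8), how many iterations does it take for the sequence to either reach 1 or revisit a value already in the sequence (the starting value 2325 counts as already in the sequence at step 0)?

2325 = (4,4,2,5)_8 → 4³ + 4³ + 2³ + 5³ = 261
261 = (4,0,5)_8 → 4³ + 0³ + 5³ = 189
189 = (2,7,5)_8 → 2³ + 7³ + 5³ = 476
476 = (7,3,4)_8 → 7³ + 3³ + 4³ = 434
434 = (6,6,2)_8 → 6³ + 6³ + 2³ = 440
440 = (6,7,0)_8 → 6³ + 7³ + 0³ = 559
559 = (1,0,5,7)_8 → 1³ + 0³ + 5³ + 7³ = 469
469 = (7,2,5)_8 → 7³ + 2³ + 5³ = 476  — 476 repeats.
That took 8 steps.

8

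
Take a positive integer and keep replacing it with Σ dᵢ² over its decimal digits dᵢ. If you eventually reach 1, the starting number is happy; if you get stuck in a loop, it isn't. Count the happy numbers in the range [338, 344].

1

338: 338 → 82 → 68 → 100 → 1  — happy
339: 339 → 99 → 162 → 41 → 17 → 50 → 25 → 29 → 85 → 89 → 145 → 42 → 20 → 4 → 16 → 37 → 58 → 89  — not happy
340: 340 → 25 → 29 → 85 → 89 → 145 → 42 → 20 → 4 → 16 → 37 → 58 → 89  — not happy
341: 341 → 26 → 40 → 16 → 37 → 58 → 89 → 145 → 42 → 20 → 4 → 16  — not happy
342: 342 → 29 → 85 → 89 → 145 → 42 → 20 → 4 → 16 → 37 → 58 → 89  — not happy
343: 343 → 34 → 25 → 29 → 85 → 89 → 145 → 42 → 20 → 4 → 16 → 37 → 58 → 89  — not happy
344: 344 → 41 → 17 → 50 → 25 → 29 → 85 → 89 → 145 → 42 → 20 → 4 → 16 → 37 → 58 → 89  — not happy
happy: 338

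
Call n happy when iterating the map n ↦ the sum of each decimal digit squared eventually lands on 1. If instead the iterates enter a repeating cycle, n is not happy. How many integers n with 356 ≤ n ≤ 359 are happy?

1

356: 356 → 70 → 49 → 97 → 130 → 10 → 1  (reaches 1)
357: 357 → 83 → 73 → 58 → 89 → 145 → 42 → 20 → 4 → 16 → 37 → 58  (repeats 58)
358: 358 → 98 → 145 → 42 → 20 → 4 → 16 → 37 → 58 → 89 → 145  (repeats 145)
359: 359 → 115 → 27 → 53 → 34 → 25 → 29 → 85 → 89 → 145 → 42 → 20 → 4 → 16 → 37 → 58 → 89  (repeats 89)
happy: 356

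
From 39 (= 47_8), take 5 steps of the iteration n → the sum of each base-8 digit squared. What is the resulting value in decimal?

39 = (4,7)_8 → 4² + 7² = 16 + 49 = 65
65 = (1,0,1)_8 → 1² + 0² + 1² = 1 + 0 + 1 = 2
2 = (2)_8 → 2² = 4
4 = (4)_8 → 4² = 16
16 = (2,0)_8 → 2² + 0² = 4 + 0 = 4

4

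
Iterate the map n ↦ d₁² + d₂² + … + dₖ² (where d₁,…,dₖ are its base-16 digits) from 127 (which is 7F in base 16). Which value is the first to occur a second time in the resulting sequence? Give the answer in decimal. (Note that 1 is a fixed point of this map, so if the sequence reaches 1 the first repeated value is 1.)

1

127 = (7,15)_16 → 274
274 = (1,1,2)_16 → 6
6 = (6)_16 → 36
36 = (2,4)_16 → 20
20 = (1,4)_16 → 17
17 = (1,1)_16 → 2
2 = (2)_16 → 4
4 = (4)_16 → 16
16 = (1,0)_16 → 1  — reached the fixed point 1.
1 → 1, so 1 is the first repeated value.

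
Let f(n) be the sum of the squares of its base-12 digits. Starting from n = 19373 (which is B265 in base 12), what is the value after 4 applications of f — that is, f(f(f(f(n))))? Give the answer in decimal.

82

19373 = (11,2,6,5)_12 → 11² + 2² + 6² + 5² = 121 + 4 + 36 + 25 = 186
186 = (1,3,6)_12 → 1² + 3² + 6² = 1 + 9 + 36 = 46
46 = (3,10)_12 → 3² + 10² = 9 + 100 = 109
109 = (9,1)_12 → 9² + 1² = 81 + 1 = 82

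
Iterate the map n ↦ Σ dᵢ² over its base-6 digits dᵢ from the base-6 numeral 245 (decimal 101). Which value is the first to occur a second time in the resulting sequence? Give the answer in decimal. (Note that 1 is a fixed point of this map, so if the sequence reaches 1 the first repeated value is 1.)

101 = (2,4,5)_6 → 2² + 4² + 5² = 4 + 16 + 25 = 45
45 = (1,1,3)_6 → 1² + 1² + 3² = 1 + 1 + 9 = 11
11 = (1,5)_6 → 1² + 5² = 1 + 25 = 26
26 = (4,2)_6 → 4² + 2² = 16 + 4 = 20
20 = (3,2)_6 → 3² + 2² = 9 + 4 = 13
13 = (2,1)_6 → 2² + 1² = 4 + 1 = 5
5 = (5)_6 → 5² = 25
25 = (4,1)_6 → 4² + 1² = 16 + 1 = 17
17 = (2,5)_6 → 2² + 5² = 4 + 25 = 29
29 = (4,5)_6 → 4² + 5² = 16 + 25 = 41
41 = (1,0,5)_6 → 1² + 0² + 5² = 1 + 0 + 25 = 26  — 26 already appeared earlier.

26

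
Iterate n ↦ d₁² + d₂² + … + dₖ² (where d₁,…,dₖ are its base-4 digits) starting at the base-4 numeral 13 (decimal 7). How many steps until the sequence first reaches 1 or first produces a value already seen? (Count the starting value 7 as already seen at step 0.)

4

7 = (1,3)_4 → 1² + 3² = 10
10 = (2,2)_4 → 2² + 2² = 8
8 = (2,0)_4 → 2² + 0² = 4
4 = (1,0)_4 → 1² + 0² = 1  — reached 1.
That took 4 steps.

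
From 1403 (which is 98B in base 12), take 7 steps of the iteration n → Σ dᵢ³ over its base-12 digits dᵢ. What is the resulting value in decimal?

1403 = (9,8,11)_12 → 9³ + 8³ + 11³ = 2572
2572 = (1,5,10,4)_12 → 1³ + 5³ + 10³ + 4³ = 1190
1190 = (8,3,2)_12 → 8³ + 3³ + 2³ = 547
547 = (3,9,7)_12 → 3³ + 9³ + 7³ = 1099
1099 = (7,7,7)_12 → 7³ + 7³ + 7³ = 1029
1029 = (7,1,9)_12 → 7³ + 1³ + 9³ = 1073
1073 = (7,5,5)_12 → 7³ + 5³ + 5³ = 593

593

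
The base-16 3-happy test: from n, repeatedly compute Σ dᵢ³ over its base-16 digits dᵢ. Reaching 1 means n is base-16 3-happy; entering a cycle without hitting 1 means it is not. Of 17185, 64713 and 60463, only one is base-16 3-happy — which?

17185

17185: 17185 → 100 → 280 → 514 → 16 → 1  — reaches 1 (base-16 3-happy)
64713: 64713 → 7560 → 3222 → 2673 → 1344 → 189 → 3528 → 4437 → 252 → 5103 → 6147 → 540 → 1737 → 2673  — repeats 2673 (not base-16 3-happy)
60463: 60463 → 7855 → 7120 → 3529 → 4654 → 2761 → 3457 → 2710 → 1945 → 1801 → 1072 → 91 → 1456 → 1456  — repeats 1456 (not base-16 3-happy)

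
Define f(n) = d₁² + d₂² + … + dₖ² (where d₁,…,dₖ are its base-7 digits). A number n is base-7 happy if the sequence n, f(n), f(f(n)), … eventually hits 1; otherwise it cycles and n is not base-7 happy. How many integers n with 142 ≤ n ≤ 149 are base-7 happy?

1

142: 142 → 44 → 40 → 50 → 2 → 4 → 16 → 8 → 2  — not base-7 happy
143: 143 → 49 → 1  — base-7 happy
144: 144 → 56 → 2 → 4 → 16 → 8 → 2  — not base-7 happy
145: 145 → 65 → 9 → 5 → 25 → 25  — not base-7 happy
146: 146 → 76 → 46 → 52 → 10 → 10  — not base-7 happy
147: 147 → 9 → 5 → 25 → 25  — not base-7 happy
148: 148 → 10 → 10  — not base-7 happy
149: 149 → 13 → 37 → 29 → 17 → 13  — not base-7 happy
base-7 happy: 143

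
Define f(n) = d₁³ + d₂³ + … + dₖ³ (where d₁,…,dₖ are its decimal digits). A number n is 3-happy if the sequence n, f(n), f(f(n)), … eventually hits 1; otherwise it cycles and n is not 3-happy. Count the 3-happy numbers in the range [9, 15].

9: 9 → 729 → 1080 → 513 → 153 → 153  — not 3-happy
10: 10 → 1  — 3-happy
11: 11 → 2 → 8 → 512 → 134 → 92 → 737 → 713 → 371 → 371  — not 3-happy
12: 12 → 9 → 729 → 1080 → 513 → 153 → 153  — not 3-happy
13: 13 → 28 → 520 → 133 → 55 → 250 → 133  — not 3-happy
14: 14 → 65 → 341 → 92 → 737 → 713 → 371 → 371  — not 3-happy
15: 15 → 126 → 225 → 141 → 66 → 432 → 99 → 1458 → 702 → 351 → 153 → 153  — not 3-happy
3-happy: 10

1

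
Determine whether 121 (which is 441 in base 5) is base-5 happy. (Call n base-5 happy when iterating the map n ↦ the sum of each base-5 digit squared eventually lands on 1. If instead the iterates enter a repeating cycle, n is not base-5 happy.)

base-5 happy

121 = (4,4,1)_5 → 4² + 4² + 1² = 16 + 16 + 1 = 33
33 = (1,1,3)_5 → 1² + 1² + 3² = 1 + 1 + 9 = 11
11 = (2,1)_5 → 2² + 1² = 4 + 1 = 5
5 = (1,0)_5 → 1² + 0² = 1 + 0 = 1  — reached 1.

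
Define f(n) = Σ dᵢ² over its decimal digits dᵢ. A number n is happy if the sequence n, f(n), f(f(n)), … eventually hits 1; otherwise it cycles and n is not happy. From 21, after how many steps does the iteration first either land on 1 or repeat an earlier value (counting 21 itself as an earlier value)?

21 → 2² + 1² = 4 + 1 = 5
5 → 5² = 25
25 → 2² + 5² = 4 + 25 = 29
29 → 2² + 9² = 4 + 81 = 85
85 → 8² + 5² = 64 + 25 = 89
89 → 8² + 9² = 64 + 81 = 145
145 → 1² + 4² + 5² = 1 + 16 + 25 = 42
42 → 4² + 2² = 16 + 4 = 20
20 → 2² + 0² = 4 + 0 = 4
4 → 4² = 16
16 → 1² + 6² = 1 + 36 = 37
37 → 3² + 7² = 9 + 49 = 58
58 → 5² + 8² = 25 + 64 = 89  — 89 repeats.
That took 13 steps.

13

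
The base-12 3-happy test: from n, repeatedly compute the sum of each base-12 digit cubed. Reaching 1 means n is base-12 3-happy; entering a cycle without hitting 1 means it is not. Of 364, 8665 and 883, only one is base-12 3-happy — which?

8665

364: 364 → 288 → 8 → 512 → 755 → 1464 → 1008 → 343 → 415 → 1351 → 1136 → 1855 → 1344 → 793 → 342 → 288  — repeats 288 (not base-12 3-happy)
8665: 8665 → 134 → 1339 → 1099 → 1029 → 1073 → 593 → 190 → 1028 → 856 → 1520 → 1728 → 1  — reaches 1 (base-12 3-happy)
883: 883 → 560 → 1539 → 1539  — repeats 1539 (not base-12 3-happy)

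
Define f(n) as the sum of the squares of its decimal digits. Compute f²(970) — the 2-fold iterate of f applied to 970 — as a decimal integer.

10

970 → 130
130 → 10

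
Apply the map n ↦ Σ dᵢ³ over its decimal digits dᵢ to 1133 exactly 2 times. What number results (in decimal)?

341

1133 → 1³ + 1³ + 3³ + 3³ = 1 + 1 + 27 + 27 = 56
56 → 5³ + 6³ = 125 + 216 = 341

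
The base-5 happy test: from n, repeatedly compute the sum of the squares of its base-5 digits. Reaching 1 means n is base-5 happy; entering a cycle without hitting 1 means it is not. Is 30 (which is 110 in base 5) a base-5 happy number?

not base-5 happy

30 = (1,1,0)_5 → 1² + 1² + 0² = 1 + 1 + 0 = 2
2 = (2)_5 → 2² = 4
4 = (4)_5 → 4² = 16
16 = (3,1)_5 → 3² + 1² = 9 + 1 = 10
10 = (2,0)_5 → 2² + 0² = 4 + 0 = 4  — 4 already seen; the sequence cycles without reaching 1.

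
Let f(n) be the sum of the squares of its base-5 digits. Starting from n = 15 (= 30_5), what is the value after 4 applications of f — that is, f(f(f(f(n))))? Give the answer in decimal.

13

15 = (3,0)_5 → 3² + 0² = 9
9 = (1,4)_5 → 1² + 4² = 17
17 = (3,2)_5 → 3² + 2² = 13
13 = (2,3)_5 → 2² + 3² = 13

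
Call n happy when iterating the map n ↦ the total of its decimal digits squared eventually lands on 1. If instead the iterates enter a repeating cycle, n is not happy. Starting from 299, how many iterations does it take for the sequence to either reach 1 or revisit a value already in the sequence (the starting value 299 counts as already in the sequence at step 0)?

299 → 2² + 9² + 9² = 166
166 → 1² + 6² + 6² = 73
73 → 7² + 3² = 58
58 → 5² + 8² = 89
89 → 8² + 9² = 145
145 → 1² + 4² + 5² = 42
42 → 4² + 2² = 20
20 → 2² + 0² = 4
4 → 4² = 16
16 → 1² + 6² = 37
37 → 3² + 7² = 58  — 58 repeats.
That took 11 steps.

11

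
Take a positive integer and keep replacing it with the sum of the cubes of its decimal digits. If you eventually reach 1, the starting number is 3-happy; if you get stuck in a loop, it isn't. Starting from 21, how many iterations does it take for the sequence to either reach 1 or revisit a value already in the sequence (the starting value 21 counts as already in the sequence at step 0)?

6

21 → 2³ + 1³ = 8 + 1 = 9
9 → 9³ = 729
729 → 7³ + 2³ + 9³ = 343 + 8 + 729 = 1080
1080 → 1³ + 0³ + 8³ + 0³ = 1 + 0 + 512 + 0 = 513
513 → 5³ + 1³ + 3³ = 125 + 1 + 27 = 153
153 → 1³ + 5³ + 3³ = 1 + 125 + 27 = 153  — 153 repeats.
That took 6 steps.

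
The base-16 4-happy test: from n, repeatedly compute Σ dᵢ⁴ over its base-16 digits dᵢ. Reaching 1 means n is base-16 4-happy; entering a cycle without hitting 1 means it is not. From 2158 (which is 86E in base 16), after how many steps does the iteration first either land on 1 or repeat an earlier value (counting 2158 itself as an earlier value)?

2158 = (8,6,14)_16 → 43808
43808 = (10,11,2,0)_16 → 24657
24657 = (6,0,5,1)_16 → 1922
1922 = (7,8,2)_16 → 6513
6513 = (1,9,7,1)_16 → 8964
8964 = (2,3,0,4)_16 → 353
353 = (1,6,1)_16 → 1298
1298 = (5,1,2)_16 → 642
642 = (2,8,2)_16 → 4128
4128 = (1,0,2,0)_16 → 17
17 = (1,1)_16 → 2
2 = (2)_16 → 16
16 = (1,0)_16 → 1  — reached 1.
That took 13 steps.

13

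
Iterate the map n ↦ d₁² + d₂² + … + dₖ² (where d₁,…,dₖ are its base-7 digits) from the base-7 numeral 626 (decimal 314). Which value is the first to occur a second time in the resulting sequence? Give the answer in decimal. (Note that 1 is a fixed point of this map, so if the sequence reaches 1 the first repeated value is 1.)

10

314 = (6,2,6)_7 → 6² + 2² + 6² = 76
76 = (1,3,6)_7 → 1² + 3² + 6² = 46
46 = (6,4)_7 → 6² + 4² = 52
52 = (1,0,3)_7 → 1² + 0² + 3² = 10
10 = (1,3)_7 → 1² + 3² = 10  — 10 already appeared earlier.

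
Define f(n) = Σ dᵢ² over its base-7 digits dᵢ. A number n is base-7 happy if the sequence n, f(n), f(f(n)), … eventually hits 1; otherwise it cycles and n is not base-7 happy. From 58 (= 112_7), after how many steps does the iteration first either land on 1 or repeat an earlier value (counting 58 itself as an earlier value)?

58 = (1,1,2)_7 → 1² + 1² + 2² = 6
6 = (6)_7 → 6² = 36
36 = (5,1)_7 → 5² + 1² = 26
26 = (3,5)_7 → 3² + 5² = 34
34 = (4,6)_7 → 4² + 6² = 52
52 = (1,0,3)_7 → 1² + 0² + 3² = 10
10 = (1,3)_7 → 1² + 3² = 10  — 10 repeats.
That took 7 steps.

7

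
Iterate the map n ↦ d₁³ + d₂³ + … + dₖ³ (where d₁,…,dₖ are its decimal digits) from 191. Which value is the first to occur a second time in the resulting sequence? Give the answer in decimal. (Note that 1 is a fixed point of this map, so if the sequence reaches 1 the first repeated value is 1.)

371

191 → 1³ + 9³ + 1³ = 731
731 → 7³ + 3³ + 1³ = 371
371 → 3³ + 7³ + 1³ = 371  — 371 already appeared earlier.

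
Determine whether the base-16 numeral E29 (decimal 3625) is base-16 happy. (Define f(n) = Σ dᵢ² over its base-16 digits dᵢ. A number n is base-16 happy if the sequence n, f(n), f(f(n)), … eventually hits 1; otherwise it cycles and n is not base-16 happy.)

base-16 happy

3625 = (14,2,9)_16 → 14² + 2² + 9² = 281
281 = (1,1,9)_16 → 1² + 1² + 9² = 83
83 = (5,3)_16 → 5² + 3² = 34
34 = (2,2)_16 → 2² + 2² = 8
8 = (8)_16 → 8² = 64
64 = (4,0)_16 → 4² + 0² = 16
16 = (1,0)_16 → 1² + 0² = 1  — reached 1.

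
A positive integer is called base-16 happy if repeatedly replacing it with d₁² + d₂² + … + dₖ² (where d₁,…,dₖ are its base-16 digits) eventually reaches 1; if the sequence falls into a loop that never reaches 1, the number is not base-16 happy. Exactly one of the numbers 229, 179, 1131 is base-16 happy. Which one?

229: 229 → 221 → 338 → 30 → 197 → 169 → 181 → 146 → 85 → 50 → 13 → 169  — repeats 169 (not base-16 happy)
179: 179 → 130 → 68 → 32 → 4 → 16 → 1  — reaches 1 (base-16 happy)
1131: 1131 → 173 → 269 → 170 → 200 → 208 → 169 → 181 → 146 → 85 → 50 → 13 → 169  — repeats 169 (not base-16 happy)

179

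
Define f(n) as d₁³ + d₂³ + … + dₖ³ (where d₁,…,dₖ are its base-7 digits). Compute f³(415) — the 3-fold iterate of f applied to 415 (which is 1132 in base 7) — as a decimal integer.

133

415 = (1,1,3,2)_7 → 1³ + 1³ + 3³ + 2³ = 37
37 = (5,2)_7 → 5³ + 2³ = 133
133 = (2,5,0)_7 → 2³ + 5³ + 0³ = 133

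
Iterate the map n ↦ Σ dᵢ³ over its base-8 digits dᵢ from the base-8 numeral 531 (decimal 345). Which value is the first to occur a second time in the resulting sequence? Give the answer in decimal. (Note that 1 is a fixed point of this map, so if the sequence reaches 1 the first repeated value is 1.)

1

345 = (5,3,1)_8 → 153
153 = (2,3,1)_8 → 36
36 = (4,4)_8 → 128
128 = (2,0,0)_8 → 8
8 = (1,0)_8 → 1  — reached the fixed point 1.
1 → 1, so 1 is the first repeated value.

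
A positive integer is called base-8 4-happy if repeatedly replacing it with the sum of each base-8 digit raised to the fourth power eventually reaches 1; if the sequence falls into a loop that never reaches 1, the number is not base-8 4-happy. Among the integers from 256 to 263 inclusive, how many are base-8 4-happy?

256: 256 → 256  — not base-8 4-happy
257: 257 → 257  — not base-8 4-happy
258: 258 → 272 → 272  — not base-8 4-happy
259: 259 → 337 → 642 → 33 → 257 → 257  — not base-8 4-happy
260: 260 → 512 → 1  — base-8 4-happy
261: 261 → 881 → 1923 → 1458 → 2624 → 626 → 1314 → 544 → 257 → 257  — not base-8 4-happy
262: 262 → 1552 → 97 → 258 → 272 → 272  — not base-8 4-happy
263: 263 → 2657 → 883 → 2003 → 2579 → 722 → 114 → 1313 → 529 → 18 → 32 → 256 → 256  — not base-8 4-happy
base-8 4-happy: 260

1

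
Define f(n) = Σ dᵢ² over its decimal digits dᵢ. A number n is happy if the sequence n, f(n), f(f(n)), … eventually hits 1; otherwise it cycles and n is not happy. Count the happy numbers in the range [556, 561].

1

556: 556 → 86 → 100 → 1  (reaches 1)
557: 557 → 99 → 162 → 41 → 17 → 50 → 25 → 29 → 85 → 89 → 145 → 42 → 20 → 4 → 16 → 37 → 58 → 89  (repeats 89)
558: 558 → 114 → 18 → 65 → 61 → 37 → 58 → 89 → 145 → 42 → 20 → 4 → 16 → 37  (repeats 37)
559: 559 → 131 → 11 → 2 → 4 → 16 → 37 → 58 → 89 → 145 → 42 → 20 → 4  (repeats 4)
560: 560 → 61 → 37 → 58 → 89 → 145 → 42 → 20 → 4 → 16 → 37  (repeats 37)
561: 561 → 62 → 40 → 16 → 37 → 58 → 89 → 145 → 42 → 20 → 4 → 16  (repeats 16)
happy: 556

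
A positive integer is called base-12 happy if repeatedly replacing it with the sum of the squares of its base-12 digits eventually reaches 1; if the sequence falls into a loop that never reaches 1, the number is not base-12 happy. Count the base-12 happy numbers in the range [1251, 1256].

1251: 1251 → 137 → 146 → 5 → 25 → 5  (repeats 5)
1252: 1252 → 144 → 1  (reaches 1)
1253: 1253 → 153 → 82 → 136 → 137 → 146 → 5 → 25 → 5  (repeats 5)
1254: 1254 → 164 → 66 → 61 → 26 → 8 → 64 → 41 → 34 → 104 → 128 → 164  (repeats 164)
1255: 1255 → 177 → 86 → 53 → 41 → 34 → 104 → 128 → 164 → 66 → 61 → 26 → 8 → 64 → 41  (repeats 41)
1256: 1256 → 192 → 17 → 26 → 8 → 64 → 41 → 34 → 104 → 128 → 164 → 66 → 61 → 26  (repeats 26)
base-12 happy: 1252

1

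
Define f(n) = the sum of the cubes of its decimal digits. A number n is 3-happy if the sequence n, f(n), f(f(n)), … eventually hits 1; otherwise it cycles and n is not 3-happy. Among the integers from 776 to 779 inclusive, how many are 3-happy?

776: 776 → 902 → 737 → 713 → 371 → 371  (repeats 371)
777: 777 → 1029 → 738 → 882 → 1032 → 36 → 243 → 99 → 1458 → 702 → 351 → 153 → 153  (repeats 153)
778: 778 → 1198 → 1243 → 100 → 1  (reaches 1)
779: 779 → 1415 → 191 → 731 → 371 → 371  (repeats 371)
3-happy: 778

1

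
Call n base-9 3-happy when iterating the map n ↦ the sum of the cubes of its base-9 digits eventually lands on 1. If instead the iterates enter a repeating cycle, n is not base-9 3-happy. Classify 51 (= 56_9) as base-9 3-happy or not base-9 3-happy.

51 = (5,6)_9 → 5³ + 6³ = 341
341 = (4,1,8)_9 → 4³ + 1³ + 8³ = 577
577 = (7,1,1)_9 → 7³ + 1³ + 1³ = 345
345 = (4,2,3)_9 → 4³ + 2³ + 3³ = 99
99 = (1,2,0)_9 → 1³ + 2³ + 0³ = 9
9 = (1,0)_9 → 1³ + 0³ = 1  — reached 1.

base-9 3-happy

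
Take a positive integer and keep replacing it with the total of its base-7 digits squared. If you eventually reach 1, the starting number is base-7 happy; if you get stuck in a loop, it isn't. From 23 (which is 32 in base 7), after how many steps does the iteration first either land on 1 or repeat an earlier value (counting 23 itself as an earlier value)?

5

23 = (3,2)_7 → 13
13 = (1,6)_7 → 37
37 = (5,2)_7 → 29
29 = (4,1)_7 → 17
17 = (2,3)_7 → 13  — 13 repeats.
That took 5 steps.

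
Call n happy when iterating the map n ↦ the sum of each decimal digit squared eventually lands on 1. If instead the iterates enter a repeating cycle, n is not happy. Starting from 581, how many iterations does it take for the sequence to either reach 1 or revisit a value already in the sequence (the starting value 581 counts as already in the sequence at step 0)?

13

581 → 5² + 8² + 1² = 90
90 → 9² + 0² = 81
81 → 8² + 1² = 65
65 → 6² + 5² = 61
61 → 6² + 1² = 37
37 → 3² + 7² = 58
58 → 5² + 8² = 89
89 → 8² + 9² = 145
145 → 1² + 4² + 5² = 42
42 → 4² + 2² = 20
20 → 2² + 0² = 4
4 → 4² = 16
16 → 1² + 6² = 37  — 37 repeats.
That took 13 steps.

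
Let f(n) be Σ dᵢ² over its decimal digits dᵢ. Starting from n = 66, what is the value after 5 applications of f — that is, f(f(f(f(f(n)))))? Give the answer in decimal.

66 → 6² + 6² = 36 + 36 = 72
72 → 7² + 2² = 49 + 4 = 53
53 → 5² + 3² = 25 + 9 = 34
34 → 3² + 4² = 9 + 16 = 25
25 → 2² + 5² = 4 + 25 = 29

29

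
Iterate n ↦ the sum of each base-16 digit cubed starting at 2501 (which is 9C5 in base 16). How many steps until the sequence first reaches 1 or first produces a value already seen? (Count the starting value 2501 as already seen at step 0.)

10

2501 = (9,12,5)_16 → 2582
2582 = (10,1,6)_16 → 1217
1217 = (4,12,1)_16 → 1793
1793 = (7,0,1)_16 → 344
344 = (1,5,8)_16 → 638
638 = (2,7,14)_16 → 3095
3095 = (12,1,7)_16 → 2072
2072 = (8,1,8)_16 → 1025
1025 = (4,0,1)_16 → 65
65 = (4,1)_16 → 65  — 65 repeats.
That took 10 steps.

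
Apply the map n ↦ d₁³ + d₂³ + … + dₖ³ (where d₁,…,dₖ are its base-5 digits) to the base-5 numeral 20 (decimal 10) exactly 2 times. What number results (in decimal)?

28

10 = (2,0)_5 → 2³ + 0³ = 8
8 = (1,3)_5 → 1³ + 3³ = 28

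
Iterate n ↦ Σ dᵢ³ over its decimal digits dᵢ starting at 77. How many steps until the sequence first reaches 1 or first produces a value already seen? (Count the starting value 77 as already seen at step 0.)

77 → 7³ + 7³ = 343 + 343 = 686
686 → 6³ + 8³ + 6³ = 216 + 512 + 216 = 944
944 → 9³ + 4³ + 4³ = 729 + 64 + 64 = 857
857 → 8³ + 5³ + 7³ = 512 + 125 + 343 = 980
980 → 9³ + 8³ + 0³ = 729 + 512 + 0 = 1241
1241 → 1³ + 2³ + 4³ + 1³ = 1 + 8 + 64 + 1 = 74
74 → 7³ + 4³ = 343 + 64 = 407
407 → 4³ + 0³ + 7³ = 64 + 0 + 343 = 407  — 407 repeats.
That took 8 steps.

8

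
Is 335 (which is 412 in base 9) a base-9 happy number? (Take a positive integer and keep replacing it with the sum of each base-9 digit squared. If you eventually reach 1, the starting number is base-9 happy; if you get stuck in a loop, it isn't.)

not base-9 happy

335 = (4,1,2)_9 → 4² + 1² + 2² = 21
21 = (2,3)_9 → 2² + 3² = 13
13 = (1,4)_9 → 1² + 4² = 17
17 = (1,8)_9 → 1² + 8² = 65
65 = (7,2)_9 → 7² + 2² = 53
53 = (5,8)_9 → 5² + 8² = 89
89 = (1,0,8)_9 → 1² + 0² + 8² = 65  — 65 already seen; the sequence cycles without reaching 1.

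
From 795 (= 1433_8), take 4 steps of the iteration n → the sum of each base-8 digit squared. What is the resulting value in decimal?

795 = (1,4,3,3)_8 → 1² + 4² + 3² + 3² = 1 + 16 + 9 + 9 = 35
35 = (4,3)_8 → 4² + 3² = 16 + 9 = 25
25 = (3,1)_8 → 3² + 1² = 9 + 1 = 10
10 = (1,2)_8 → 1² + 2² = 1 + 4 = 5

5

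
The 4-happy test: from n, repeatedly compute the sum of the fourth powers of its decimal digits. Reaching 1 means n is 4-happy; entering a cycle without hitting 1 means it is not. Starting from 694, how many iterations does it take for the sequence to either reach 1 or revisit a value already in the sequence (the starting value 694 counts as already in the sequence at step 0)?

694 → 6⁴ + 9⁴ + 4⁴ = 1296 + 6561 + 256 = 8113
8113 → 8⁴ + 1⁴ + 1⁴ + 3⁴ = 4096 + 1 + 1 + 81 = 4179
4179 → 4⁴ + 1⁴ + 7⁴ + 9⁴ = 256 + 1 + 2401 + 6561 = 9219
9219 → 9⁴ + 2⁴ + 1⁴ + 9⁴ = 6561 + 16 + 1 + 6561 = 13139
13139 → 1⁴ + 3⁴ + 1⁴ + 3⁴ + 9⁴ = 1 + 81 + 1 + 81 + 6561 = 6725
6725 → 6⁴ + 7⁴ + 2⁴ + 5⁴ = 1296 + 2401 + 16 + 625 = 4338
4338 → 4⁴ + 3⁴ + 3⁴ + 8⁴ = 256 + 81 + 81 + 4096 = 4514
4514 → 4⁴ + 5⁴ + 1⁴ + 4⁴ = 256 + 625 + 1 + 256 = 1138
1138 → 1⁴ + 1⁴ + 3⁴ + 8⁴ = 1 + 1 + 81 + 4096 = 4179  — 4179 repeats.
That took 9 steps.

9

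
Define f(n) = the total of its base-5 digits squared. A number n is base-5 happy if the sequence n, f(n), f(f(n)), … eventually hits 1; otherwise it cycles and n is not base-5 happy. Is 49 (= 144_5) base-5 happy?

base-5 happy

49 = (1,4,4)_5 → 1² + 4² + 4² = 1 + 16 + 16 = 33
33 = (1,1,3)_5 → 1² + 1² + 3² = 1 + 1 + 9 = 11
11 = (2,1)_5 → 2² + 1² = 4 + 1 = 5
5 = (1,0)_5 → 1² + 0² = 1 + 0 = 1  — reached 1.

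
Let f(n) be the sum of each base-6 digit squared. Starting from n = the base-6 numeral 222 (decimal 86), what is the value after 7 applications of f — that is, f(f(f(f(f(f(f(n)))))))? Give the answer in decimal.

86 = (2,2,2)_6 → 2² + 2² + 2² = 4 + 4 + 4 = 12
12 = (2,0)_6 → 2² + 0² = 4 + 0 = 4
4 = (4)_6 → 4² = 16
16 = (2,4)_6 → 2² + 4² = 4 + 16 = 20
20 = (3,2)_6 → 3² + 2² = 9 + 4 = 13
13 = (2,1)_6 → 2² + 1² = 4 + 1 = 5
5 = (5)_6 → 5² = 25

25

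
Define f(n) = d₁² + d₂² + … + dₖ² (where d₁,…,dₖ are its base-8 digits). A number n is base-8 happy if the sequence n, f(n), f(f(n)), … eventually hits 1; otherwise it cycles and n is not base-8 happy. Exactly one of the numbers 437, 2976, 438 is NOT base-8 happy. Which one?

438

437: 437 → 97 → 18 → 8 → 1  — reaches 1 (base-8 happy)
2976: 2976 → 77 → 27 → 18 → 8 → 1  — reaches 1 (base-8 happy)
438: 438 → 108 → 42 → 29 → 34 → 20 → 20  — repeats 20 (not base-8 happy)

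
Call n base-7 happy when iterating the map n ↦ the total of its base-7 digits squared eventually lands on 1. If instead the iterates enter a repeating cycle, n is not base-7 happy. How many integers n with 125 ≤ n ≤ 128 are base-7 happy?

1

125: 125 → 49 → 1  (reaches 1)
126: 126 → 20 → 40 → 50 → 2 → 4 → 16 → 8 → 2  (repeats 2)
127: 127 → 21 → 9 → 5 → 25 → 25  (repeats 25)
128: 128 → 24 → 18 → 20 → 40 → 50 → 2 → 4 → 16 → 8 → 2  (repeats 2)
base-7 happy: 125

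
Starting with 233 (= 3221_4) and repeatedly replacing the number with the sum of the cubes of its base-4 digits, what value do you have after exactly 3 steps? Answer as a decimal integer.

35

233 = (3,2,2,1)_4 → 44
44 = (2,3,0)_4 → 35
35 = (2,0,3)_4 → 35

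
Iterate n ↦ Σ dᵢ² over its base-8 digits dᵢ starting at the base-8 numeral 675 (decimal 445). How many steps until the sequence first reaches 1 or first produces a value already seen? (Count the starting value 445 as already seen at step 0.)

445 = (6,7,5)_8 → 6² + 7² + 5² = 36 + 49 + 25 = 110
110 = (1,5,6)_8 → 1² + 5² + 6² = 1 + 25 + 36 = 62
62 = (7,6)_8 → 7² + 6² = 49 + 36 = 85
85 = (1,2,5)_8 → 1² + 2² + 5² = 1 + 4 + 25 = 30
30 = (3,6)_8 → 3² + 6² = 9 + 36 = 45
45 = (5,5)_8 → 5² + 5² = 25 + 25 = 50
50 = (6,2)_8 → 6² + 2² = 36 + 4 = 40
40 = (5,0)_8 → 5² + 0² = 25 + 0 = 25
25 = (3,1)_8 → 3² + 1² = 9 + 1 = 10
10 = (1,2)_8 → 1² + 2² = 1 + 4 = 5
5 = (5)_8 → 5² = 25  — 25 repeats.
That took 11 steps.

11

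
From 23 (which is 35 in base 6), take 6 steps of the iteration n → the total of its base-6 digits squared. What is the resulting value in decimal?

5

23 = (3,5)_6 → 3² + 5² = 34
34 = (5,4)_6 → 5² + 4² = 41
41 = (1,0,5)_6 → 1² + 0² + 5² = 26
26 = (4,2)_6 → 4² + 2² = 20
20 = (3,2)_6 → 3² + 2² = 13
13 = (2,1)_6 → 2² + 1² = 5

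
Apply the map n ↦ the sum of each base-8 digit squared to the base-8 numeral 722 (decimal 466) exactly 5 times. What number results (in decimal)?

466 = (7,2,2)_8 → 57
57 = (7,1)_8 → 50
50 = (6,2)_8 → 40
40 = (5,0)_8 → 25
25 = (3,1)_8 → 10

10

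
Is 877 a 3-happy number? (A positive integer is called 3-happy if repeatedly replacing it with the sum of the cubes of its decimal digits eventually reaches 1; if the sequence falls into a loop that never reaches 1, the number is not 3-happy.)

877 → 8³ + 7³ + 7³ = 512 + 343 + 343 = 1198
1198 → 1³ + 1³ + 9³ + 8³ = 1 + 1 + 729 + 512 = 1243
1243 → 1³ + 2³ + 4³ + 3³ = 1 + 8 + 64 + 27 = 100
100 → 1³ + 0³ + 0³ = 1 + 0 + 0 = 1  — reached 1.

3-happy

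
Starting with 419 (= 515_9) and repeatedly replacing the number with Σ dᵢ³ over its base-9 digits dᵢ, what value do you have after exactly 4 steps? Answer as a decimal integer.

419 = (5,1,5)_9 → 5³ + 1³ + 5³ = 125 + 1 + 125 = 251
251 = (3,0,8)_9 → 3³ + 0³ + 8³ = 27 + 0 + 512 = 539
539 = (6,5,8)_9 → 6³ + 5³ + 8³ = 216 + 125 + 512 = 853
853 = (1,1,4,7)_9 → 1³ + 1³ + 4³ + 7³ = 1 + 1 + 64 + 343 = 409

409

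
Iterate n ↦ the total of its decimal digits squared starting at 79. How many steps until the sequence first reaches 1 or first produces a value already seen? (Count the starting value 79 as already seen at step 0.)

3

79 → 7² + 9² = 130
130 → 1² + 3² + 0² = 10
10 → 1² + 0² = 1  — reached 1.
That took 3 steps.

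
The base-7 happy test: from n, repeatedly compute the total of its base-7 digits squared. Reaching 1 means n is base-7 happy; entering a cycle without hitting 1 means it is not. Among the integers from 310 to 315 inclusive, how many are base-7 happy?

1

310: 310 → 44 → 40 → 50 → 2 → 4 → 16 → 8 → 2  (repeats 2)
311: 311 → 49 → 1  (reaches 1)
312: 312 → 56 → 2 → 4 → 16 → 8 → 2  (repeats 2)
313: 313 → 65 → 9 → 5 → 25 → 25  (repeats 25)
314: 314 → 76 → 46 → 52 → 10 → 10  (repeats 10)
315: 315 → 45 → 45  (repeats 45)
base-7 happy: 311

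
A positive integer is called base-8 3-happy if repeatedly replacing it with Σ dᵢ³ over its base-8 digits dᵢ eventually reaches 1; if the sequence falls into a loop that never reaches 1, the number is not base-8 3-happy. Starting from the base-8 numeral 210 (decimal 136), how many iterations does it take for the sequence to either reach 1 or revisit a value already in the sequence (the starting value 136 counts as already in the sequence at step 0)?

4

136 = (2,1,0)_8 → 2³ + 1³ + 0³ = 8 + 1 + 0 = 9
9 = (1,1)_8 → 1³ + 1³ = 1 + 1 = 2
2 = (2)_8 → 2³ = 8
8 = (1,0)_8 → 1³ + 0³ = 1 + 0 = 1  — reached 1.
That took 4 steps.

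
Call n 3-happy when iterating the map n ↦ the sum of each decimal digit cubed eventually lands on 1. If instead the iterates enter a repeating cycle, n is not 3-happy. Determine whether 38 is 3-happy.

not 3-happy

38 → 3³ + 8³ = 27 + 512 = 539
539 → 5³ + 3³ + 9³ = 125 + 27 + 729 = 881
881 → 8³ + 8³ + 1³ = 512 + 512 + 1 = 1025
1025 → 1³ + 0³ + 2³ + 5³ = 1 + 0 + 8 + 125 = 134
134 → 1³ + 3³ + 4³ = 1 + 27 + 64 = 92
92 → 9³ + 2³ = 729 + 8 = 737
737 → 7³ + 3³ + 7³ = 343 + 27 + 343 = 713
713 → 7³ + 1³ + 3³ = 343 + 1 + 27 = 371
371 → 3³ + 7³ + 1³ = 27 + 343 + 1 = 371  — 371 already seen; the sequence cycles without reaching 1.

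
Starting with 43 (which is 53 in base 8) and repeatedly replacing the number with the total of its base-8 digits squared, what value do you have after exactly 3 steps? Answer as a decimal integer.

43 = (5,3)_8 → 5² + 3² = 25 + 9 = 34
34 = (4,2)_8 → 4² + 2² = 16 + 4 = 20
20 = (2,4)_8 → 2² + 4² = 4 + 16 = 20

20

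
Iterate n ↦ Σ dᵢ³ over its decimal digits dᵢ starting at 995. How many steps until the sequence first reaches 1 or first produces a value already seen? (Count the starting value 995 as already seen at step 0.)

995 → 9³ + 9³ + 5³ = 729 + 729 + 125 = 1583
1583 → 1³ + 5³ + 8³ + 3³ = 1 + 125 + 512 + 27 = 665
665 → 6³ + 6³ + 5³ = 216 + 216 + 125 = 557
557 → 5³ + 5³ + 7³ = 125 + 125 + 343 = 593
593 → 5³ + 9³ + 3³ = 125 + 729 + 27 = 881
881 → 8³ + 8³ + 1³ = 512 + 512 + 1 = 1025
1025 → 1³ + 0³ + 2³ + 5³ = 1 + 0 + 8 + 125 = 134
134 → 1³ + 3³ + 4³ = 1 + 27 + 64 = 92
92 → 9³ + 2³ = 729 + 8 = 737
737 → 7³ + 3³ + 7³ = 343 + 27 + 343 = 713
713 → 7³ + 1³ + 3³ = 343 + 1 + 27 = 371
371 → 3³ + 7³ + 1³ = 27 + 343 + 1 = 371  — 371 repeats.
That took 12 steps.

12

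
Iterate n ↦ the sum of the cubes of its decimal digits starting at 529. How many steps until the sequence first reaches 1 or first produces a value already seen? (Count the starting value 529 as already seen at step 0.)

10

529 → 5³ + 2³ + 9³ = 862
862 → 8³ + 6³ + 2³ = 736
736 → 7³ + 3³ + 6³ = 586
586 → 5³ + 8³ + 6³ = 853
853 → 8³ + 5³ + 3³ = 664
664 → 6³ + 6³ + 4³ = 496
496 → 4³ + 9³ + 6³ = 1009
1009 → 1³ + 0³ + 0³ + 9³ = 730
730 → 7³ + 3³ + 0³ = 370
370 → 3³ + 7³ + 0³ = 370  — 370 repeats.
That took 10 steps.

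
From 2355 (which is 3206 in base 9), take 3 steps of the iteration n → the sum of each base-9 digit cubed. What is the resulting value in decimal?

2355 = (3,2,0,6)_9 → 251
251 = (3,0,8)_9 → 539
539 = (6,5,8)_9 → 853

853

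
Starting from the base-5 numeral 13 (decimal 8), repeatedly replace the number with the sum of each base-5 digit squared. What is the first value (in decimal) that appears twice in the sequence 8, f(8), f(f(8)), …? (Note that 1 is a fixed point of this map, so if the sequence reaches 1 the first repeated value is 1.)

10

8 = (1,3)_5 → 1² + 3² = 10
10 = (2,0)_5 → 2² + 0² = 4
4 = (4)_5 → 4² = 16
16 = (3,1)_5 → 3² + 1² = 10  — 10 already appeared earlier.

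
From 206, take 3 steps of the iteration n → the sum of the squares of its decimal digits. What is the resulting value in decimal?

37

206 → 2² + 0² + 6² = 40
40 → 4² + 0² = 16
16 → 1² + 6² = 37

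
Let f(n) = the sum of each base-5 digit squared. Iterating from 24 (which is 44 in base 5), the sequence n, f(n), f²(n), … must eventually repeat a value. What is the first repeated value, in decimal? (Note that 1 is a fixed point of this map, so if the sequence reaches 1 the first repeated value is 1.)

24 = (4,4)_5 → 4² + 4² = 16 + 16 = 32
32 = (1,1,2)_5 → 1² + 1² + 2² = 1 + 1 + 4 = 6
6 = (1,1)_5 → 1² + 1² = 1 + 1 = 2
2 = (2)_5 → 2² = 4
4 = (4)_5 → 4² = 16
16 = (3,1)_5 → 3² + 1² = 9 + 1 = 10
10 = (2,0)_5 → 2² + 0² = 4 + 0 = 4  — 4 already appeared earlier.

4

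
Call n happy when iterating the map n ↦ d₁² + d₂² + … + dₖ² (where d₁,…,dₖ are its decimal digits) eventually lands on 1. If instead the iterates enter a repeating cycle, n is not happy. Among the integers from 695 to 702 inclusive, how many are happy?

695: 695 → 142 → 21 → 5 → 25 → 29 → 85 → 89 → 145 → 42 → 20 → 4 → 16 → 37 → 58 → 89  (repeats 89)
696: 696 → 153 → 35 → 34 → 25 → 29 → 85 → 89 → 145 → 42 → 20 → 4 → 16 → 37 → 58 → 89  (repeats 89)
697: 697 → 166 → 73 → 58 → 89 → 145 → 42 → 20 → 4 → 16 → 37 → 58  (repeats 58)
698: 698 → 181 → 66 → 72 → 53 → 34 → 25 → 29 → 85 → 89 → 145 → 42 → 20 → 4 → 16 → 37 → 58 → 89  (repeats 89)
699: 699 → 198 → 146 → 53 → 34 → 25 → 29 → 85 → 89 → 145 → 42 → 20 → 4 → 16 → 37 → 58 → 89  (repeats 89)
700: 700 → 49 → 97 → 130 → 10 → 1  (reaches 1)
701: 701 → 50 → 25 → 29 → 85 → 89 → 145 → 42 → 20 → 4 → 16 → 37 → 58 → 89  (repeats 89)
702: 702 → 53 → 34 → 25 → 29 → 85 → 89 → 145 → 42 → 20 → 4 → 16 → 37 → 58 → 89  (repeats 89)
happy: 700

1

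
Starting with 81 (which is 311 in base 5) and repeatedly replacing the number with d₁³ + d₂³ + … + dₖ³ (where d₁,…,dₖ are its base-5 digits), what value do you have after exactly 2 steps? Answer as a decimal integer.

65

81 = (3,1,1)_5 → 3³ + 1³ + 1³ = 27 + 1 + 1 = 29
29 = (1,0,4)_5 → 1³ + 0³ + 4³ = 1 + 0 + 64 = 65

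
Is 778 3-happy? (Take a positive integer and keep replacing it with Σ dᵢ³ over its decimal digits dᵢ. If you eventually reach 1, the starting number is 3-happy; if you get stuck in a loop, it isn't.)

3-happy

778 → 7³ + 7³ + 8³ = 343 + 343 + 512 = 1198
1198 → 1³ + 1³ + 9³ + 8³ = 1 + 1 + 729 + 512 = 1243
1243 → 1³ + 2³ + 4³ + 3³ = 1 + 8 + 64 + 27 = 100
100 → 1³ + 0³ + 0³ = 1 + 0 + 0 = 1  — reached 1.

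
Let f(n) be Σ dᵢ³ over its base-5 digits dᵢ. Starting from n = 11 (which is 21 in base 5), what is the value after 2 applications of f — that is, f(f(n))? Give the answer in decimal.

65

11 = (2,1)_5 → 2³ + 1³ = 9
9 = (1,4)_5 → 1³ + 4³ = 65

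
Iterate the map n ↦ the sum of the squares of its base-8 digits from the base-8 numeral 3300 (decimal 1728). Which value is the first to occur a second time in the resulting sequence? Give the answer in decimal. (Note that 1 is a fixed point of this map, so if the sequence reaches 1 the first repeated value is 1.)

1

1728 = (3,3,0,0)_8 → 3² + 3² + 0² + 0² = 9 + 9 + 0 + 0 = 18
18 = (2,2)_8 → 2² + 2² = 4 + 4 = 8
8 = (1,0)_8 → 1² + 0² = 1 + 0 = 1  — reached the fixed point 1.
1 → 1, so 1 is the first repeated value.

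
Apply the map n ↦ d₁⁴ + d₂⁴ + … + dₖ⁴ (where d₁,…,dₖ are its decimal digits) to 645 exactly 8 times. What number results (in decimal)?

7939

645 → 2177
2177 → 4819
4819 → 10914
10914 → 6819
6819 → 11954
11954 → 7444
7444 → 3169
3169 → 7939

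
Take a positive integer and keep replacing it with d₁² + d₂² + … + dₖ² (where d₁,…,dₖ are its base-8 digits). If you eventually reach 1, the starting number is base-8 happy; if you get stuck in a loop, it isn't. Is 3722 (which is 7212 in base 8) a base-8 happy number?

not base-8 happy

3722 = (7,2,1,2)_8 → 7² + 2² + 1² + 2² = 58
58 = (7,2)_8 → 7² + 2² = 53
53 = (6,5)_8 → 6² + 5² = 61
61 = (7,5)_8 → 7² + 5² = 74
74 = (1,1,2)_8 → 1² + 1² + 2² = 6
6 = (6)_8 → 6² = 36
36 = (4,4)_8 → 4² + 4² = 32
32 = (4,0)_8 → 4² + 0² = 16
16 = (2,0)_8 → 2² + 0² = 4
4 = (4)_8 → 4² = 16  — 16 already seen; the sequence cycles without reaching 1.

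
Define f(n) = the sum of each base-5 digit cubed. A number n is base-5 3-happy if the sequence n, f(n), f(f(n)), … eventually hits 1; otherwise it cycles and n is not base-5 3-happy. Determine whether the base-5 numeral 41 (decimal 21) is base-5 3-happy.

21 = (4,1)_5 → 4³ + 1³ = 64 + 1 = 65
65 = (2,3,0)_5 → 2³ + 3³ + 0³ = 8 + 27 + 0 = 35
35 = (1,2,0)_5 → 1³ + 2³ + 0³ = 1 + 8 + 0 = 9
9 = (1,4)_5 → 1³ + 4³ = 1 + 64 = 65  — 65 already seen; the sequence cycles without reaching 1.

not base-5 3-happy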